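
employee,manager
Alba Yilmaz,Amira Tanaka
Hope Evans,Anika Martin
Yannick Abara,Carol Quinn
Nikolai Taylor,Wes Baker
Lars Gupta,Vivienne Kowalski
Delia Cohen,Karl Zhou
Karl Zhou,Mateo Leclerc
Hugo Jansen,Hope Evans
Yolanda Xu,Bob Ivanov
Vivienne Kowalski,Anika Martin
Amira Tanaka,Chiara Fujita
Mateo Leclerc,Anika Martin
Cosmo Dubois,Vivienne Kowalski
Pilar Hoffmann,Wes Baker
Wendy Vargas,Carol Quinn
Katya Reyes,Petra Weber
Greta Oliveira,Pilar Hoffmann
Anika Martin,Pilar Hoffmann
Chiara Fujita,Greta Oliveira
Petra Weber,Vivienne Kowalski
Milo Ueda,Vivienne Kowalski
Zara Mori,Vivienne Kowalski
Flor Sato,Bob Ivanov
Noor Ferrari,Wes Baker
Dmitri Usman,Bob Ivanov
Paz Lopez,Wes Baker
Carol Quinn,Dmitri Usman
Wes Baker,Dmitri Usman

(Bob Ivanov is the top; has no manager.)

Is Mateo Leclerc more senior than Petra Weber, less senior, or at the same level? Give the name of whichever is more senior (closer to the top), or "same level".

Mateo Leclerc

Mateo Leclerc is 5 levels below Bob Ivanov; Petra Weber is 6. Mateo Leclerc is higher.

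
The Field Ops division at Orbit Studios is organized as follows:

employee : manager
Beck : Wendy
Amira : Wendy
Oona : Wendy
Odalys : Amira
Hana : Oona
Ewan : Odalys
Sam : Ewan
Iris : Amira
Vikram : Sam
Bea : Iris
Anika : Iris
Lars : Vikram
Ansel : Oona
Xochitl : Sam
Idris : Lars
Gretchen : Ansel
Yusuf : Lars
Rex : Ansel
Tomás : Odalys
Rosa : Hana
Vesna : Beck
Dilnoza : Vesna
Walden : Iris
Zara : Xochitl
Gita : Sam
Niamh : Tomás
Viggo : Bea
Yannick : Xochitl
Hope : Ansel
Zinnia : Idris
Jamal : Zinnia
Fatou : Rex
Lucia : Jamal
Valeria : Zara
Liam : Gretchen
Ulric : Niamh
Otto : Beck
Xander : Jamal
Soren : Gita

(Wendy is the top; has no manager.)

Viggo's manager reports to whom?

Iris

Viggo reports to Bea, and Bea reports to Iris. So Viggo's skip-level manager is Iris.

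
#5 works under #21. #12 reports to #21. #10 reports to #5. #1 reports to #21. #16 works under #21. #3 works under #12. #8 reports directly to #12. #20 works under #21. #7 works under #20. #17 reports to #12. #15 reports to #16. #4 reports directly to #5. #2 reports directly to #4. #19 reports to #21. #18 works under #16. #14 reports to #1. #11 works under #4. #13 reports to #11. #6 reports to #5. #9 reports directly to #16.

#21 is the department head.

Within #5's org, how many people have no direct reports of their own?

The people in #5's organization with no one reporting to them are #6, #13, #2, #10. That is 4.

4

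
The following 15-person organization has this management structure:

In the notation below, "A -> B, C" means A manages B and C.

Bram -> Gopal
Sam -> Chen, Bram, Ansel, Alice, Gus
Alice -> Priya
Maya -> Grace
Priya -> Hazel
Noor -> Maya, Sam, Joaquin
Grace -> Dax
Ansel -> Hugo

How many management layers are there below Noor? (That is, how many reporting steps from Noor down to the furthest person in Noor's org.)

4

The longest chain under Noor runs Noor → Sam → Alice → Priya → Hazel, which is 4 levels below Noor.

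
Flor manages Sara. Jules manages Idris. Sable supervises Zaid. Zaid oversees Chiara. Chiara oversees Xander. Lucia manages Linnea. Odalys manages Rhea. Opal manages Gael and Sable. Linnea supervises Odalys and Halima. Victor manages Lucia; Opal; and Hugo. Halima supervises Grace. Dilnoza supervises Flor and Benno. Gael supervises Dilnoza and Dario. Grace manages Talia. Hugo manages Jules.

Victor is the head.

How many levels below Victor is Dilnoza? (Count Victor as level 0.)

3

Chain from Dilnoza up to Victor: Dilnoza → Gael → Opal → Victor. That is 3 steps up, so Dilnoza is 3 levels below Victor.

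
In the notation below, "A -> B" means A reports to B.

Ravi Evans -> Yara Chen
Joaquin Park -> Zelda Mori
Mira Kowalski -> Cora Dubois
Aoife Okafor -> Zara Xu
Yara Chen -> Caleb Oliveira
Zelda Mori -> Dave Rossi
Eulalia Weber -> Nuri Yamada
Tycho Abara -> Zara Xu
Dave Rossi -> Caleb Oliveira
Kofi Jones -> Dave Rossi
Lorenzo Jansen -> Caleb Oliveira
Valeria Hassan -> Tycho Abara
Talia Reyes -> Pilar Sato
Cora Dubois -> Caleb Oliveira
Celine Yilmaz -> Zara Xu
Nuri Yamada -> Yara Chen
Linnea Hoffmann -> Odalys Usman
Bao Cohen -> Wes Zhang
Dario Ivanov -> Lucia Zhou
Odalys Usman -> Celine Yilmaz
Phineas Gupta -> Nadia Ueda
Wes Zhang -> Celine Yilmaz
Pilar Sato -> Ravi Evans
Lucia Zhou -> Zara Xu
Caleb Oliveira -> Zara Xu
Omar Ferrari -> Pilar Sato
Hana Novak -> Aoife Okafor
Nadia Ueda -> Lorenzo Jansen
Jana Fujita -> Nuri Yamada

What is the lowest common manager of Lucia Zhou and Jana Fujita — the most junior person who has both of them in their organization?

Zara Xu

Lucia Zhou's chain of managers is Zara Xu. Jana Fujita's chain of managers is Nuri Yamada, Yara Chen, Caleb Oliveira, Zara Xu. The first manager that appears in both chains is Zara Xu.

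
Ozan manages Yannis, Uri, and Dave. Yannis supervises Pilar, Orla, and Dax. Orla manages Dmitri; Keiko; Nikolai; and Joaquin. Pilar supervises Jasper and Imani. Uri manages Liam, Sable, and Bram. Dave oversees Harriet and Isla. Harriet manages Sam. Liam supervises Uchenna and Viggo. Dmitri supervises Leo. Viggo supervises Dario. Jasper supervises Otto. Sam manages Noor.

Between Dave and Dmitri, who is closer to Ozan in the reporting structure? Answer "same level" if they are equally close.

Dave is 1 level below Ozan; Dmitri is 3. Dave is higher.

Dave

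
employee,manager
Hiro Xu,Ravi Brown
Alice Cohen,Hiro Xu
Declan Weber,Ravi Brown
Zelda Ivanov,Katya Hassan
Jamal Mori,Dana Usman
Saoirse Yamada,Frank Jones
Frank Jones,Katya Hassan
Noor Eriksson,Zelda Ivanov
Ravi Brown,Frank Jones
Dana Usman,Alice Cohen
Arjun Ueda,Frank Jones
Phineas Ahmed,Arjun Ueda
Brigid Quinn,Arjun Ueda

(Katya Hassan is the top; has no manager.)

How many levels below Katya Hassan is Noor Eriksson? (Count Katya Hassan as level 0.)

2

Chain from Noor Eriksson up to Katya Hassan: Noor Eriksson → Zelda Ivanov → Katya Hassan. That is 2 steps up, so Noor Eriksson is 2 levels below Katya Hassan.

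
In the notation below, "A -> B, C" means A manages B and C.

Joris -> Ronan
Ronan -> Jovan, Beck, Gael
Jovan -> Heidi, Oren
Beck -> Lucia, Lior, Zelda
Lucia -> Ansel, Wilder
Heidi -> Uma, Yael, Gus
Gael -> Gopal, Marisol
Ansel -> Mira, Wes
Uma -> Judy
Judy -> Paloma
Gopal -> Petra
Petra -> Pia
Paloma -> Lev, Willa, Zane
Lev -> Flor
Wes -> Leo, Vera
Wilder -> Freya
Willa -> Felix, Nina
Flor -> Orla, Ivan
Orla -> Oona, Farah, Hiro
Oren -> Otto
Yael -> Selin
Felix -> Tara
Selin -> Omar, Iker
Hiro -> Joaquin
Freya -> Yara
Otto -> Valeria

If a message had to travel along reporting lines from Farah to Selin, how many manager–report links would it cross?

Farah is 7 levels below Heidi, and Selin is 2 levels below Heidi (their lowest common manager). The shortest path runs up from Farah to Heidi and back down to Selin: 7 + 2 = 9 links.

9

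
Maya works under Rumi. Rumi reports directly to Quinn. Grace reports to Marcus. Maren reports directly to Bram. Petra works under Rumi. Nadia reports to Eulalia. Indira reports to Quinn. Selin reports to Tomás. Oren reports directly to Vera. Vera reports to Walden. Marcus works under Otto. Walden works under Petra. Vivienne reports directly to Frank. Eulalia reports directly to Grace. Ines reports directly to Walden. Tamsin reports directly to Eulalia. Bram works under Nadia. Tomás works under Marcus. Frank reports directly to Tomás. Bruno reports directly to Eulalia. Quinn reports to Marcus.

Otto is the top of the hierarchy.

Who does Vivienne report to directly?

Vivienne reports directly to Frank.

Frank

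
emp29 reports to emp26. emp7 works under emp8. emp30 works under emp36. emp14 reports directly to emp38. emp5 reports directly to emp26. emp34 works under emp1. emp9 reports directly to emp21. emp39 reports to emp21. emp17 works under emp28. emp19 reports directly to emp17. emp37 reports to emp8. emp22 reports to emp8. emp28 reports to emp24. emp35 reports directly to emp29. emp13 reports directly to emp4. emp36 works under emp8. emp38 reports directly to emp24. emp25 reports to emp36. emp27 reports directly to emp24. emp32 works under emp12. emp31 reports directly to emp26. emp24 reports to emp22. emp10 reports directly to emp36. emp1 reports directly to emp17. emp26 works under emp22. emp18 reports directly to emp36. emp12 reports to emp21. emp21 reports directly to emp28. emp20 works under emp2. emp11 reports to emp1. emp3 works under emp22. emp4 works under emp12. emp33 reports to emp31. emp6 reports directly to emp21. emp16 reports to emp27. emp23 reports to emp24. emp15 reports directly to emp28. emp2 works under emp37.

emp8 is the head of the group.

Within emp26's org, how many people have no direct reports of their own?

The people in emp26's organization with no one reporting to them are emp5, emp35, emp33. That is 3.

3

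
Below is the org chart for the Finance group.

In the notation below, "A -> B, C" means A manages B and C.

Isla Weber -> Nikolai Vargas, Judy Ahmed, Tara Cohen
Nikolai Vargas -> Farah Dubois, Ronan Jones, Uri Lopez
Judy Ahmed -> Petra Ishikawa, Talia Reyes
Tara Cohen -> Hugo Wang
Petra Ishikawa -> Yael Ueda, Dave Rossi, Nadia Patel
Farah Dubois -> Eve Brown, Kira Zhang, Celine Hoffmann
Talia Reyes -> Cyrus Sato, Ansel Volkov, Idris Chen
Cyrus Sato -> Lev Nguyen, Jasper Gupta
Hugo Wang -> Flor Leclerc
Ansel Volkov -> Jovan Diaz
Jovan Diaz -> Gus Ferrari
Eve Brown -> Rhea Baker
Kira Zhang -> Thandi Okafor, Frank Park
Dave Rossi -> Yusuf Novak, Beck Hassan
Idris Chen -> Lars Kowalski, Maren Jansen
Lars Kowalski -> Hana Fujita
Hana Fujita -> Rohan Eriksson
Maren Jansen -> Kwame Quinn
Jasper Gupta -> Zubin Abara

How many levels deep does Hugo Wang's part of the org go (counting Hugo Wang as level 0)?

The longest chain under Hugo Wang runs Hugo Wang → Flor Leclerc, which is 1 level below Hugo Wang.

1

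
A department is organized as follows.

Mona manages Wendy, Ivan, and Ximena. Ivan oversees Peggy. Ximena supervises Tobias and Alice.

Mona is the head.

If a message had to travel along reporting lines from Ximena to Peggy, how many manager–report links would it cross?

3

Ximena is 1 level below Mona, and Peggy is 2 levels below Mona (their lowest common manager). The shortest path runs up from Ximena to Mona and back down to Peggy: 1 + 2 = 3 links.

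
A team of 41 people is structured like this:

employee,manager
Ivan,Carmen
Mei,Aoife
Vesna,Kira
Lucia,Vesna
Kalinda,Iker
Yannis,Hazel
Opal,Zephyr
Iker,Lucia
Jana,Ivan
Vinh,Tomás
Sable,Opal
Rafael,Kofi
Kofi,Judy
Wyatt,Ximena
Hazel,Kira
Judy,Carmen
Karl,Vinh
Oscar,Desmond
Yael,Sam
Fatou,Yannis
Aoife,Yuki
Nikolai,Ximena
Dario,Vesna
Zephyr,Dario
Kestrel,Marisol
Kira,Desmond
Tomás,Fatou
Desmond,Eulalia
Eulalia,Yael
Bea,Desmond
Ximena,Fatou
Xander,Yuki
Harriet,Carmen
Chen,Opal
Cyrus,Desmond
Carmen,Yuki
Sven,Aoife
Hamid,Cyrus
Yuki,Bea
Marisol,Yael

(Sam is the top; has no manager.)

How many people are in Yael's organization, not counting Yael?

Yael directly manages Eulalia, Marisol. Under Eulalia: Desmond, Oscar, Cyrus, Hamid, Bea, Yuki, Aoife, Mei, Sven, Xander, Carmen, Ivan, Jana, Harriet, Judy, Kofi, Rafael, Kira, Vesna, Lucia, Iker, Kalinda, Dario, Zephyr, Opal, Sable, Chen, Hazel, Yannis, Fatou, Tomás, Vinh, Karl, Ximena, Wyatt, Nikolai (36). Under Marisol: Kestrel (1). So Yael's organization is 2 direct reports plus everyone under them: 37 + 2 = 39.

39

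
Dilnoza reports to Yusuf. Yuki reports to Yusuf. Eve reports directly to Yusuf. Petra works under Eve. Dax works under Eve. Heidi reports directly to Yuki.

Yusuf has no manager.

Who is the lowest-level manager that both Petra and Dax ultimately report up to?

Petra's chain of managers is Eve, Yusuf. Dax's chain of managers is Eve, Yusuf. The first manager that appears in both chains is Eve.

Eve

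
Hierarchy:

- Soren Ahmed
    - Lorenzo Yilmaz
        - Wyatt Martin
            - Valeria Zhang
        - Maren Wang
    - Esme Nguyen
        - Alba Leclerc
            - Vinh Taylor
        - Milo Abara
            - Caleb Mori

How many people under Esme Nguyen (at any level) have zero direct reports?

The people in Esme Nguyen's organization with no one reporting to them are Caleb Mori, Vinh Taylor. That is 2.

2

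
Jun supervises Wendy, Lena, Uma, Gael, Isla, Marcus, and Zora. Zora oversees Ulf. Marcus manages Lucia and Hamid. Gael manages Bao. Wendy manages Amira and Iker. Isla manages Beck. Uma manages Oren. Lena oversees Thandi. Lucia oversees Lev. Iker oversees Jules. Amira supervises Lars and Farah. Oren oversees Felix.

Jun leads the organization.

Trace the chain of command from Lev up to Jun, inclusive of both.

Lev -> Lucia -> Marcus -> Jun

Lev reports to Lucia. Lucia reports to Marcus. Marcus reports to Jun. Jun is at the top.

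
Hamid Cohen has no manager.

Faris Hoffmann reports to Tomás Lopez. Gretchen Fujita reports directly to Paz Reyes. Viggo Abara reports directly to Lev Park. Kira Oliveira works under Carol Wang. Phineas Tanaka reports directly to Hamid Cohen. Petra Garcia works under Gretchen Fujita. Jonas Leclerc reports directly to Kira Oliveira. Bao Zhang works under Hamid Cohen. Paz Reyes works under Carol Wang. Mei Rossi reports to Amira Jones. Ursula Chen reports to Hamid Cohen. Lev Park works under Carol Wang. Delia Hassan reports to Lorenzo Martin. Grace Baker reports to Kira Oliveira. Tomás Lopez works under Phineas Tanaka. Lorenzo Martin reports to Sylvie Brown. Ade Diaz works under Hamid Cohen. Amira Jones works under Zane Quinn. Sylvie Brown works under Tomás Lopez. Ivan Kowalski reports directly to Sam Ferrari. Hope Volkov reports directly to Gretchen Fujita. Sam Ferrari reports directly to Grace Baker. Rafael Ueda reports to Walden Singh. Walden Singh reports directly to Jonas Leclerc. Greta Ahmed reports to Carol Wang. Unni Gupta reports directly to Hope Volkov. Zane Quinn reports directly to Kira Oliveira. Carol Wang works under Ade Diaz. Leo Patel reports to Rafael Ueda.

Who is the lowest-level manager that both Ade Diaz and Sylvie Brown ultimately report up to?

Hamid Cohen

Ade Diaz's chain of managers is Hamid Cohen. Sylvie Brown's chain of managers is Tomás Lopez, Phineas Tanaka, Hamid Cohen. The first manager that appears in both chains is Hamid Cohen.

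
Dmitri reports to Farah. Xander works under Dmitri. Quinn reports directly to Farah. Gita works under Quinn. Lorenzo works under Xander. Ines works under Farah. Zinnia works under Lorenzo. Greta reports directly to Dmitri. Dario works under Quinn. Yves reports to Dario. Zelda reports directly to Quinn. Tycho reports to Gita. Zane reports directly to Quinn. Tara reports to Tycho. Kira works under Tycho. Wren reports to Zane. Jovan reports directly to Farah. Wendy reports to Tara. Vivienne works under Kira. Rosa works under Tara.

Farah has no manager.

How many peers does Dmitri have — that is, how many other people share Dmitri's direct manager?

3

Dmitri reports to Farah. Farah's other direct reports are Quinn, Ines, Jovan — 3 peers.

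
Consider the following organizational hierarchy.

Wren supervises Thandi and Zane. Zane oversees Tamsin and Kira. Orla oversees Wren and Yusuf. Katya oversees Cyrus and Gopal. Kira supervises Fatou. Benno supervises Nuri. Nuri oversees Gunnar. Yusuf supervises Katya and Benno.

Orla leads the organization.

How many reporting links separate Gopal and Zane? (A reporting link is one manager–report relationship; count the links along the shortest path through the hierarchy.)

Gopal is 3 levels below Orla, and Zane is 2 levels below Orla (their lowest common manager). The shortest path runs up from Gopal to Orla and back down to Zane: 3 + 2 = 5 links.

5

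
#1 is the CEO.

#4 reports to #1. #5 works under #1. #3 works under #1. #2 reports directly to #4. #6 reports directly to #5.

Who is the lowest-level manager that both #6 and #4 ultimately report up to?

#6's chain of managers is #5, #1. #4's chain of managers is #1. The first manager that appears in both chains is #1.

#1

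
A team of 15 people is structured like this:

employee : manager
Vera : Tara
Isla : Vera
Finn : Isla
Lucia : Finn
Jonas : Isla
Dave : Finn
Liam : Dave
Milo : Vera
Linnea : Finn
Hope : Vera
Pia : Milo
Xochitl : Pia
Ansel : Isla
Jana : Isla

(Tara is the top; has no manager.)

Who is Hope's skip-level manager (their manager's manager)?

Hope reports to Vera, and Vera reports to Tara. So Hope's skip-level manager is Tara.

Tara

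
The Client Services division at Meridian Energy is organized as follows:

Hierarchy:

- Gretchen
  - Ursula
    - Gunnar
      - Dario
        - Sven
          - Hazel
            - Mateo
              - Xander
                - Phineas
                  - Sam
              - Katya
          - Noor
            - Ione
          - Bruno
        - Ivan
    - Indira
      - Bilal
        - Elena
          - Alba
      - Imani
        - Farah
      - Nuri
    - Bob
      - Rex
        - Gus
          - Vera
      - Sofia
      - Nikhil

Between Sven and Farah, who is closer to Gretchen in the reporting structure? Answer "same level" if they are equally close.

Both Sven and Farah are 4 levels below Gretchen.

same level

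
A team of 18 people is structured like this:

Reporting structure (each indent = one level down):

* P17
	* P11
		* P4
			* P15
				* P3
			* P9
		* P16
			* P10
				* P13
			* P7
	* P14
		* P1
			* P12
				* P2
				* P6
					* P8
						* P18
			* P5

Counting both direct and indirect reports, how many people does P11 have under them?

8

P11 directly manages P4, P16. Under P4: P9, P15, P3 (3). Under P16: P7, P10, P13 (3). So P11's organization is 2 direct reports plus everyone under them: 4 + 4 = 8.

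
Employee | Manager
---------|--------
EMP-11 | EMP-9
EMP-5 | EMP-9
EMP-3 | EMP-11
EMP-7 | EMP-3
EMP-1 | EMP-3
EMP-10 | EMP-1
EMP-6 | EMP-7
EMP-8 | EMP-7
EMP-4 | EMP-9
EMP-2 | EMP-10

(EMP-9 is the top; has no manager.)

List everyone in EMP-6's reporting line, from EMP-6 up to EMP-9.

EMP-6 -> EMP-7 -> EMP-3 -> EMP-11 -> EMP-9

EMP-6 reports to EMP-7. EMP-7 reports to EMP-3. EMP-3 reports to EMP-11. EMP-11 reports to EMP-9. EMP-9 is at the top.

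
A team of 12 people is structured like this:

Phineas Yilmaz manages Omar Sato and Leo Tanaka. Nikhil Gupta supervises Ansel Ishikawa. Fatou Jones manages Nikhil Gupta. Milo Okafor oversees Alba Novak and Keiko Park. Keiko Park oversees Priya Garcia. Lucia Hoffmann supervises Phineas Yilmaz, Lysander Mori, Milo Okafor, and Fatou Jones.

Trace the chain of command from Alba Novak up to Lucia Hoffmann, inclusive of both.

Alba Novak reports to Milo Okafor. Milo Okafor reports to Lucia Hoffmann. Lucia Hoffmann is at the top.

Alba Novak -> Milo Okafor -> Lucia Hoffmann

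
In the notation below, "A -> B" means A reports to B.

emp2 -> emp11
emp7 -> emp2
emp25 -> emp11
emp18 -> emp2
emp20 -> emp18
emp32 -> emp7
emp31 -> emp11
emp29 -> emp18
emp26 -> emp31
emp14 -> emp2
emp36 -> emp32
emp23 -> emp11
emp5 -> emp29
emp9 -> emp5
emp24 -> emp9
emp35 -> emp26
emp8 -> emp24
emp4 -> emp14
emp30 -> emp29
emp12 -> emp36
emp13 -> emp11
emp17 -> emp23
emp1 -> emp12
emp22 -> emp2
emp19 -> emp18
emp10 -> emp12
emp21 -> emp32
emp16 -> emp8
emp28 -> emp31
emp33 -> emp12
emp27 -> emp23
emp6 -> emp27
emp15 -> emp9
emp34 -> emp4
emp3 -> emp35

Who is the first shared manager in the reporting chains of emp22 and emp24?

emp22's chain of managers is emp2, emp11. emp24's chain of managers is emp9, emp5, emp29, emp18, emp2, emp11. The first manager that appears in both chains is emp2.

emp2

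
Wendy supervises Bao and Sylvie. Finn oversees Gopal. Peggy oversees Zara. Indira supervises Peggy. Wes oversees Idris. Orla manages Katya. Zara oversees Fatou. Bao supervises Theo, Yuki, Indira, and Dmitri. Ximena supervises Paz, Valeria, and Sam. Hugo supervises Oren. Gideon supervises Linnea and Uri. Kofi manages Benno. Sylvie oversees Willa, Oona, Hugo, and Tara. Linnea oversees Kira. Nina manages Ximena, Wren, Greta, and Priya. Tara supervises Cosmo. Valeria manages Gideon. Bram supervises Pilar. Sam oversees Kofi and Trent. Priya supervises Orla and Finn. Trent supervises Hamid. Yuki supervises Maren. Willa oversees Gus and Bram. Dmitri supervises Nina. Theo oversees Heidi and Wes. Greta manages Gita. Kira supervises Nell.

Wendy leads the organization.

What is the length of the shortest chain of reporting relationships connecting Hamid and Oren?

Hamid is 7 levels below Wendy, and Oren is 3 levels below Wendy (their lowest common manager). The shortest path runs up from Hamid to Wendy and back down to Oren: 7 + 3 = 10 links.

10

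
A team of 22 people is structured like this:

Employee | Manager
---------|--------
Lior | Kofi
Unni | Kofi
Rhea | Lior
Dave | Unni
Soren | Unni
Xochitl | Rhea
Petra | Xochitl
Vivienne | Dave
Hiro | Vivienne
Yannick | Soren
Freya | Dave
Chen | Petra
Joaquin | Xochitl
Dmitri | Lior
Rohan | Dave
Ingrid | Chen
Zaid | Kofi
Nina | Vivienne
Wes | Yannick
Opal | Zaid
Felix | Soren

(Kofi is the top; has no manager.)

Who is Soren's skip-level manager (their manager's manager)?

Soren reports to Unni, and Unni reports to Kofi. So Soren's skip-level manager is Kofi.

Kofi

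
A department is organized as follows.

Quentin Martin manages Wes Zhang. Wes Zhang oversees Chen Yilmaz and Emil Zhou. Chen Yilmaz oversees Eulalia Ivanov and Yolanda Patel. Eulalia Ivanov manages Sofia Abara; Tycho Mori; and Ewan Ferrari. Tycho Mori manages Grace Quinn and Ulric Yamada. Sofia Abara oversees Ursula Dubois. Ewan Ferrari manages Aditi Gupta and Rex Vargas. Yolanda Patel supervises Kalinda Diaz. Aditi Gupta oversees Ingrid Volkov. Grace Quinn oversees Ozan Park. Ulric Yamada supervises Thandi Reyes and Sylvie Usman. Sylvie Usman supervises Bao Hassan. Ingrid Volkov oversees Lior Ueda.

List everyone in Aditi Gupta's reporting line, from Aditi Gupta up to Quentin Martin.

Aditi Gupta -> Ewan Ferrari -> Eulalia Ivanov -> Chen Yilmaz -> Wes Zhang -> Quentin Martin

Aditi Gupta reports to Ewan Ferrari. Ewan Ferrari reports to Eulalia Ivanov. Eulalia Ivanov reports to Chen Yilmaz. Chen Yilmaz reports to Wes Zhang. Wes Zhang reports to Quentin Martin. Quentin Martin is at the top.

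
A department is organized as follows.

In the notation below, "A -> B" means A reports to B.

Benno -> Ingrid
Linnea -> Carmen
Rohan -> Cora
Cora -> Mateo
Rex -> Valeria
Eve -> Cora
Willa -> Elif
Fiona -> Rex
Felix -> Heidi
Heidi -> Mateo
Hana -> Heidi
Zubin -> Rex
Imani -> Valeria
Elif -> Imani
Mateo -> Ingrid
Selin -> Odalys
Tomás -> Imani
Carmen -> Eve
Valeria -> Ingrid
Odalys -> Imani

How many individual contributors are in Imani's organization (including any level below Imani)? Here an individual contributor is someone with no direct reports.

3

The people in Imani's organization with no one reporting to them are Tomás, Selin, Willa. That is 3.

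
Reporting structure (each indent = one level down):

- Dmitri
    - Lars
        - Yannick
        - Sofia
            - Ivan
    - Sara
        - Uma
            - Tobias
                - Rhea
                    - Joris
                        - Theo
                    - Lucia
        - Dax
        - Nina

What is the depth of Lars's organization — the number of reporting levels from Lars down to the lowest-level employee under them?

The longest chain under Lars runs Lars → Sofia → Ivan, which is 2 levels below Lars.

2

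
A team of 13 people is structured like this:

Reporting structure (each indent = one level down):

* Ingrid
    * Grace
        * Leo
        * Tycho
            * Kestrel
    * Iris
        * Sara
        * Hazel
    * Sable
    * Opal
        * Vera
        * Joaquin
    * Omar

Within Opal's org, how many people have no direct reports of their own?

2

The people in Opal's organization with no one reporting to them are Joaquin, Vera. That is 2.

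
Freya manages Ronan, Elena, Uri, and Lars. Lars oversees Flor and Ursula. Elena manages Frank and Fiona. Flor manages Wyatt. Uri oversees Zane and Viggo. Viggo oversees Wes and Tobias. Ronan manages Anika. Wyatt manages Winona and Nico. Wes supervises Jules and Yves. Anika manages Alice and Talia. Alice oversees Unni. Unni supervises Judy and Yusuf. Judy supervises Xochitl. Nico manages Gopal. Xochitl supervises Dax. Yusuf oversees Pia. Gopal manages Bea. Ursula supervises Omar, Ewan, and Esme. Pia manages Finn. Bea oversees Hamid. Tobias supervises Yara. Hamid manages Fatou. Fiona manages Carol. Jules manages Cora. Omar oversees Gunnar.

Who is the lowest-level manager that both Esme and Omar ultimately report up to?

Ursula

Esme's chain of managers is Ursula, Lars, Freya. Omar's chain of managers is Ursula, Lars, Freya. The first manager that appears in both chains is Ursula.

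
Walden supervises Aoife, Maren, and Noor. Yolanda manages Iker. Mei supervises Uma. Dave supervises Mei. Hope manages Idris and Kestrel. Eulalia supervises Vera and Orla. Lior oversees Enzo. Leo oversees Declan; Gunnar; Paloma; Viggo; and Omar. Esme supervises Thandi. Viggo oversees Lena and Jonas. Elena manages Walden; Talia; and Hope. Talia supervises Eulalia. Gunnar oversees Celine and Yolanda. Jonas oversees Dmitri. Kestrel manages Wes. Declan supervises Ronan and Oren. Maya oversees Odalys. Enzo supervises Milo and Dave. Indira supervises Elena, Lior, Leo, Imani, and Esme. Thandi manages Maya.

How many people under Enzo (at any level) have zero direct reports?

2

The people in Enzo's organization with no one reporting to them are Milo, Uma. That is 2.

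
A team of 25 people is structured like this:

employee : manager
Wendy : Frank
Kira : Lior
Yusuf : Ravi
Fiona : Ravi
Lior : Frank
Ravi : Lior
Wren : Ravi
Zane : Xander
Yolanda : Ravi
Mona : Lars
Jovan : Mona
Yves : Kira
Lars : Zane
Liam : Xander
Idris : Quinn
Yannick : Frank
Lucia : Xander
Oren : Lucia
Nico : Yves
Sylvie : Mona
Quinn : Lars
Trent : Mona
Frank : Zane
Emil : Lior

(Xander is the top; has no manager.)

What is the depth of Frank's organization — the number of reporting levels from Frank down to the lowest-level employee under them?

The longest chain under Frank runs Frank → Lior → Kira → Yves → Nico, which is 4 levels below Frank.

4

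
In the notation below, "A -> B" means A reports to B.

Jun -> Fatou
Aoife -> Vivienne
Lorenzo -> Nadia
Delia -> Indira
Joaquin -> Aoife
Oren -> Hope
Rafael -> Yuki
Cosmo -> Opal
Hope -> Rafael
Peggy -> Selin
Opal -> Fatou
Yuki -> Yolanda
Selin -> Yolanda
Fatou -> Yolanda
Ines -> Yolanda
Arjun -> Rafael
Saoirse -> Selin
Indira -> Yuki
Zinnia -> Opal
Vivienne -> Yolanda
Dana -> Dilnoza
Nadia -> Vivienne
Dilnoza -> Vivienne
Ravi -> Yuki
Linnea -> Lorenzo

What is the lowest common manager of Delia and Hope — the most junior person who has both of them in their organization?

Yuki

Delia's chain of managers is Indira, Yuki, Yolanda. Hope's chain of managers is Rafael, Yuki, Yolanda. The first manager that appears in both chains is Yuki.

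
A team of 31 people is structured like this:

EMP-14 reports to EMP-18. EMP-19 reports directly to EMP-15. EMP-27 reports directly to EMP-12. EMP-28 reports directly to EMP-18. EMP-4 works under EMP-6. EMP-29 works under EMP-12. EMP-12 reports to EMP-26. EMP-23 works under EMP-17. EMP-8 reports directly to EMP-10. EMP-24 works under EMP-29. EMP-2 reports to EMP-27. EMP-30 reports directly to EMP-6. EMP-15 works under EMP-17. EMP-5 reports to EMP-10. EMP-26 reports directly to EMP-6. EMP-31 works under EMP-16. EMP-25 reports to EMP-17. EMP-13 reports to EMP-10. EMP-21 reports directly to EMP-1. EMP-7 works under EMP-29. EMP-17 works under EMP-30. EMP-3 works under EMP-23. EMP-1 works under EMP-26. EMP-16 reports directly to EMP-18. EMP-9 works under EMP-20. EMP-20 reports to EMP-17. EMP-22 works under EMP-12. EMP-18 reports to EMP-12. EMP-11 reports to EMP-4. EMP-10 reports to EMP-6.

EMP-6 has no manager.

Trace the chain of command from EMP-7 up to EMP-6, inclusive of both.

EMP-7 reports to EMP-29. EMP-29 reports to EMP-12. EMP-12 reports to EMP-26. EMP-26 reports to EMP-6. EMP-6 is at the top.

EMP-7 -> EMP-29 -> EMP-12 -> EMP-26 -> EMP-6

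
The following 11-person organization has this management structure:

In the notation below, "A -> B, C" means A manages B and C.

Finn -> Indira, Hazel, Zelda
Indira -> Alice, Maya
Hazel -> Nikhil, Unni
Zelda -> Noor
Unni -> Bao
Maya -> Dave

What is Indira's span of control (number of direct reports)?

Indira directly manages Alice, Maya. That is 2 direct reports.

2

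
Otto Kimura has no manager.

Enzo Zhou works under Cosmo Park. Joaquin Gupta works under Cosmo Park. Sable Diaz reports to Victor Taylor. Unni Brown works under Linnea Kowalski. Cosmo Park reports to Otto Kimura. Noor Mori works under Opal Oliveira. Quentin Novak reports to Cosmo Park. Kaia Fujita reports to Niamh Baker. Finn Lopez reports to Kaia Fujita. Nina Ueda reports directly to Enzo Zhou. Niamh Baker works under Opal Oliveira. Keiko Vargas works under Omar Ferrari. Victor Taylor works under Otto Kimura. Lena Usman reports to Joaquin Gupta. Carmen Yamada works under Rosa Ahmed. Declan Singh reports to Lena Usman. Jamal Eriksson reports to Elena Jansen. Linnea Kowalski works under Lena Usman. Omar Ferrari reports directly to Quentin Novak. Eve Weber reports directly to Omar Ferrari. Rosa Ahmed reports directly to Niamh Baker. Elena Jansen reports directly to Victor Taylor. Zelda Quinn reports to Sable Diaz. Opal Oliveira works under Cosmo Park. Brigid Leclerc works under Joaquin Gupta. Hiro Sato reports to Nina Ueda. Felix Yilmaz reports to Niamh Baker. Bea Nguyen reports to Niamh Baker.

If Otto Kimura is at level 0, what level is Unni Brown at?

5

Chain from Unni Brown up to Otto Kimura: Unni Brown → Linnea Kowalski → Lena Usman → Joaquin Gupta → Cosmo Park → Otto Kimura. That is 5 steps up, so Unni Brown is 5 levels below Otto Kimura.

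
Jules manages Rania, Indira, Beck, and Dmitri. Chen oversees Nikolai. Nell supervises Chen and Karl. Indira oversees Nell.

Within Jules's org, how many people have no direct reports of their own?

The people in Jules's organization with no one reporting to them are Dmitri, Beck, Karl, Nikolai, Rania. That is 5.

5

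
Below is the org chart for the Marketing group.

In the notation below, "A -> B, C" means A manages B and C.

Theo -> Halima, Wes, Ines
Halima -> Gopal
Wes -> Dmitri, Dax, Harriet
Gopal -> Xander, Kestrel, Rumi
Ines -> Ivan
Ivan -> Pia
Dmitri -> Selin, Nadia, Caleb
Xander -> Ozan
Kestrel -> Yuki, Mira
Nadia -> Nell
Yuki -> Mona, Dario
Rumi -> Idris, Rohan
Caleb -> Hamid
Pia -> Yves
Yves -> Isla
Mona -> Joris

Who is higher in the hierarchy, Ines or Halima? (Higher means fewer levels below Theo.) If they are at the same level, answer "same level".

same level

Both Ines and Halima are 1 level below Theo.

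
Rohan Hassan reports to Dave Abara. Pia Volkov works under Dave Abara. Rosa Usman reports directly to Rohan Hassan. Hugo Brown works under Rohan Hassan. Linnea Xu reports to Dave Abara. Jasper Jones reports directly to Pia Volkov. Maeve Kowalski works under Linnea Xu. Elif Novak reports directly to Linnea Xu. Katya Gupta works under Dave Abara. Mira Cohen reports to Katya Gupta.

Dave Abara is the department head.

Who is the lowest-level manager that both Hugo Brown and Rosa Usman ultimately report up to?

Rohan Hassan

Hugo Brown's chain of managers is Rohan Hassan, Dave Abara. Rosa Usman's chain of managers is Rohan Hassan, Dave Abara. The first manager that appears in both chains is Rohan Hassan.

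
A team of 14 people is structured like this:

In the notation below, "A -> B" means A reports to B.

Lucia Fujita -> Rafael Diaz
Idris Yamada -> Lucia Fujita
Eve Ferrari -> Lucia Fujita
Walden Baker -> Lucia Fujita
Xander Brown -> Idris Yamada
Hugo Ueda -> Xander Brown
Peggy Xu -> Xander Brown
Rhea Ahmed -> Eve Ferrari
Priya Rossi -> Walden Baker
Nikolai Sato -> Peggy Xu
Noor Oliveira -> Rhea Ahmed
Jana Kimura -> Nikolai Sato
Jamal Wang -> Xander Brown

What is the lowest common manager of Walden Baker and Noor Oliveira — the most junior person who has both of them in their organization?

Walden Baker's chain of managers is Lucia Fujita, Rafael Diaz. Noor Oliveira's chain of managers is Rhea Ahmed, Eve Ferrari, Lucia Fujita, Rafael Diaz. The first manager that appears in both chains is Lucia Fujita.

Lucia Fujita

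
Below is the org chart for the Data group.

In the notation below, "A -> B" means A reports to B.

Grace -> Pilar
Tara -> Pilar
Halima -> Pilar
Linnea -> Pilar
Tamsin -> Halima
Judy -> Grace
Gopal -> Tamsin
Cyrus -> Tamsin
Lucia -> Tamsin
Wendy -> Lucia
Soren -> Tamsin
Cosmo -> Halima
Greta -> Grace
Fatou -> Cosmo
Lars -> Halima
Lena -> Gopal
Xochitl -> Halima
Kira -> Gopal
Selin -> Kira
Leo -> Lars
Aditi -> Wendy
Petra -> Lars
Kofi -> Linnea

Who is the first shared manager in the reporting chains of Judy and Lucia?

Judy's chain of managers is Grace, Pilar. Lucia's chain of managers is Tamsin, Halima, Pilar. The first manager that appears in both chains is Pilar.

Pilar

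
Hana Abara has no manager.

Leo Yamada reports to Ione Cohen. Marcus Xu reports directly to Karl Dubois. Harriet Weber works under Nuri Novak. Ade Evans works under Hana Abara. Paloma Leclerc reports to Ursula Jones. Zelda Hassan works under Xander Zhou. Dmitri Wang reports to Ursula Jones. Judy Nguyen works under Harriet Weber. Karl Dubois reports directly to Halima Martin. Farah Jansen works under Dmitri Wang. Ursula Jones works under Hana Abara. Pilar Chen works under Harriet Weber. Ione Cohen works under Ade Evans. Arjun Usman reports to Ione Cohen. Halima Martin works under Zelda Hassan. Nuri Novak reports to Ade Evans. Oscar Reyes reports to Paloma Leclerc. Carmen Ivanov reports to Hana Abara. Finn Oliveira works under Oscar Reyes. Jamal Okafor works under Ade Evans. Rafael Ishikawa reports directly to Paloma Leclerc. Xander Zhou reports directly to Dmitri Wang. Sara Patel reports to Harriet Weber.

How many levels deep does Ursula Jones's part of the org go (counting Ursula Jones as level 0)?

The longest chain under Ursula Jones runs Ursula Jones → Dmitri Wang → Xander Zhou → Zelda Hassan → Halima Martin → Karl Dubois → Marcus Xu, which is 6 levels below Ursula Jones.

6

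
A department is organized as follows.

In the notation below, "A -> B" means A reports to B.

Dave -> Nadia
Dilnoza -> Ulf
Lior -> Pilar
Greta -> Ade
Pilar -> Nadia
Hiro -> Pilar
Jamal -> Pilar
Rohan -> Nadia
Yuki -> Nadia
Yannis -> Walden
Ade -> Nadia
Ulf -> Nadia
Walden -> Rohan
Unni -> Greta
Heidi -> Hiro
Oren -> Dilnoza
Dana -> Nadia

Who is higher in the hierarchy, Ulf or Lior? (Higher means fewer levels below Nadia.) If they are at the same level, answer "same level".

Ulf is 1 level below Nadia; Lior is 2. Ulf is higher.

Ulf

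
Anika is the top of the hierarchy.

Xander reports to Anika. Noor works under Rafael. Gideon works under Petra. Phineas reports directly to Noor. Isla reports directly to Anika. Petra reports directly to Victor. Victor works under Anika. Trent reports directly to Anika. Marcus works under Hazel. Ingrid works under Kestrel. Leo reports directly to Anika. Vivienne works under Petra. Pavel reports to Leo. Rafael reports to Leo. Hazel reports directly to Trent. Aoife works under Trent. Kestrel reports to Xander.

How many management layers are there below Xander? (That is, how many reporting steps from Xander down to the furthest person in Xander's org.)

The longest chain under Xander runs Xander → Kestrel → Ingrid, which is 2 levels below Xander.

2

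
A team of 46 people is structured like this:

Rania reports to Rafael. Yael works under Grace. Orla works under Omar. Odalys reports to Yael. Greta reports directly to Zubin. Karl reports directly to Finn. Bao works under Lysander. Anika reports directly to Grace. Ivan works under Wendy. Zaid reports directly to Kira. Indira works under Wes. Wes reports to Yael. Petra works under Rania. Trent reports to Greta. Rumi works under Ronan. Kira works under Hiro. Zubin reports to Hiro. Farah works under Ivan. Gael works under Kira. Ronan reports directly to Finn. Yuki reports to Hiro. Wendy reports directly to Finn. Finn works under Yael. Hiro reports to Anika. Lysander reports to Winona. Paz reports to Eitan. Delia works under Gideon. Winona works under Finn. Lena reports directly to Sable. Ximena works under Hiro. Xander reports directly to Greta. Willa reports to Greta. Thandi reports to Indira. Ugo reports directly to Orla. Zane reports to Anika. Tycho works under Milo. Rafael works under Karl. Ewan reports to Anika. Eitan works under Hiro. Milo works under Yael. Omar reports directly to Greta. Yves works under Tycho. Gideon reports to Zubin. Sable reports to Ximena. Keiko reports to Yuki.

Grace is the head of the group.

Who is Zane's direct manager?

Zane reports directly to Anika.

Anika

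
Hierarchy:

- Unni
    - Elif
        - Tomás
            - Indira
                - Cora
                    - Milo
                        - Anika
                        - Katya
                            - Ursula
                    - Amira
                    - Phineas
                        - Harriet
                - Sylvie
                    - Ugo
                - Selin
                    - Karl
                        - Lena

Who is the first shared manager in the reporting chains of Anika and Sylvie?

Indira

Anika's chain of managers is Milo, Cora, Indira, Tomás, Elif, Unni. Sylvie's chain of managers is Indira, Tomás, Elif, Unni. The first manager that appears in both chains is Indira.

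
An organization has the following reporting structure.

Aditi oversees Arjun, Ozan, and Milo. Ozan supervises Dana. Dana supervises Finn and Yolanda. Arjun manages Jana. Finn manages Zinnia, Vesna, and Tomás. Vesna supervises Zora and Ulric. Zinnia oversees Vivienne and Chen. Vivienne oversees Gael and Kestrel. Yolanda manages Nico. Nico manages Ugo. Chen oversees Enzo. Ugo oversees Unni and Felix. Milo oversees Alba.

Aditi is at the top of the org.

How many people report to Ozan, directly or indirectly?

17

Ozan directly manages Dana. Under Dana: Yolanda, Nico, Ugo, Felix, Unni, Finn, Tomás, Zinnia, Chen, Enzo, Vivienne, Gael, Kestrel, Vesna, Ulric, Zora (16). That's 17 in total.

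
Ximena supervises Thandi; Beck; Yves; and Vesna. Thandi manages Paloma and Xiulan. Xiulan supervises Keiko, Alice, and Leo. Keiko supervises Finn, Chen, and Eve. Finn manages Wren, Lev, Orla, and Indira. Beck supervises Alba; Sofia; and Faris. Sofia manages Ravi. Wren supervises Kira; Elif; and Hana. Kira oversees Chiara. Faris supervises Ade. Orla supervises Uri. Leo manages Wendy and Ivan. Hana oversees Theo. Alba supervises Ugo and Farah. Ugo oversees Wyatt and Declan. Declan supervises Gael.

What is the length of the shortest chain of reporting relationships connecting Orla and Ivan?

Orla is 3 levels below Xiulan, and Ivan is 2 levels below Xiulan (their lowest common manager). The shortest path runs up from Orla to Xiulan and back down to Ivan: 3 + 2 = 5 links.

5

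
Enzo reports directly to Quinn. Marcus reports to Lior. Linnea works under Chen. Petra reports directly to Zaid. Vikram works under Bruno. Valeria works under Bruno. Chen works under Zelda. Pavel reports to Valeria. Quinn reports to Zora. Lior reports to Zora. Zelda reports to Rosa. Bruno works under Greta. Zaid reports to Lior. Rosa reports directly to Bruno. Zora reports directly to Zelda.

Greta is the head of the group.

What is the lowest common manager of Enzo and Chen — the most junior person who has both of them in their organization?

Zelda

Enzo's chain of managers is Quinn, Zora, Zelda, Rosa, Bruno, Greta. Chen's chain of managers is Zelda, Rosa, Bruno, Greta. The first manager that appears in both chains is Zelda.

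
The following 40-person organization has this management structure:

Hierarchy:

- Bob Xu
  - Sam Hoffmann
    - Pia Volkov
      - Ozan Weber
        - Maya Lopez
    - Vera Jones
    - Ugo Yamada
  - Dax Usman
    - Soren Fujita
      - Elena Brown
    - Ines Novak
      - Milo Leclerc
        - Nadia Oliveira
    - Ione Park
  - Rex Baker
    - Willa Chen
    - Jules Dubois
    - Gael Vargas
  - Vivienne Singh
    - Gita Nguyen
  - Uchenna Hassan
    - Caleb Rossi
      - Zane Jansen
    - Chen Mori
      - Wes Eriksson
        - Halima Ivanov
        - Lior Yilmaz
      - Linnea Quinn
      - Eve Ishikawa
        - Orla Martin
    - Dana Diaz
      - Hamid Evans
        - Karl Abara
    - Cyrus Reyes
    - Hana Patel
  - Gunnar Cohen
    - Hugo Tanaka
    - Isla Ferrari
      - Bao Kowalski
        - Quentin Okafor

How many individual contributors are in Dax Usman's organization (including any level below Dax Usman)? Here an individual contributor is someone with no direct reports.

The people in Dax Usman's organization with no one reporting to them are Ione Park, Nadia Oliveira, Elena Brown. That is 3.

3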